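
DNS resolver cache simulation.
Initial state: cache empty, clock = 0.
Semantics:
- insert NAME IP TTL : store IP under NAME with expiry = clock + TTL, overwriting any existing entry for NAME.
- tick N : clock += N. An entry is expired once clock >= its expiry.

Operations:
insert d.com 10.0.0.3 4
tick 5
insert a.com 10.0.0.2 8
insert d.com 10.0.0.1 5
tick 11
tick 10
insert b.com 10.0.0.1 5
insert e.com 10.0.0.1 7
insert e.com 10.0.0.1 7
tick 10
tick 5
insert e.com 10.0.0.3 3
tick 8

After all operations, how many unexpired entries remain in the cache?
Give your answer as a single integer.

Op 1: insert d.com -> 10.0.0.3 (expiry=0+4=4). clock=0
Op 2: tick 5 -> clock=5. purged={d.com}
Op 3: insert a.com -> 10.0.0.2 (expiry=5+8=13). clock=5
Op 4: insert d.com -> 10.0.0.1 (expiry=5+5=10). clock=5
Op 5: tick 11 -> clock=16. purged={a.com,d.com}
Op 6: tick 10 -> clock=26.
Op 7: insert b.com -> 10.0.0.1 (expiry=26+5=31). clock=26
Op 8: insert e.com -> 10.0.0.1 (expiry=26+7=33). clock=26
Op 9: insert e.com -> 10.0.0.1 (expiry=26+7=33). clock=26
Op 10: tick 10 -> clock=36. purged={b.com,e.com}
Op 11: tick 5 -> clock=41.
Op 12: insert e.com -> 10.0.0.3 (expiry=41+3=44). clock=41
Op 13: tick 8 -> clock=49. purged={e.com}
Final cache (unexpired): {} -> size=0

Answer: 0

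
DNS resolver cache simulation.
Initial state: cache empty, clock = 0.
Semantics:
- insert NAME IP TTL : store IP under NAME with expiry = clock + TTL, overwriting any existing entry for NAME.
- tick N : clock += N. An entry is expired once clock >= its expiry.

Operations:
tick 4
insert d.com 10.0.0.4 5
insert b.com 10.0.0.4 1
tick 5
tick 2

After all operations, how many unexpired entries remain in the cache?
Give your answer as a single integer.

Answer: 0

Derivation:
Op 1: tick 4 -> clock=4.
Op 2: insert d.com -> 10.0.0.4 (expiry=4+5=9). clock=4
Op 3: insert b.com -> 10.0.0.4 (expiry=4+1=5). clock=4
Op 4: tick 5 -> clock=9. purged={b.com,d.com}
Op 5: tick 2 -> clock=11.
Final cache (unexpired): {} -> size=0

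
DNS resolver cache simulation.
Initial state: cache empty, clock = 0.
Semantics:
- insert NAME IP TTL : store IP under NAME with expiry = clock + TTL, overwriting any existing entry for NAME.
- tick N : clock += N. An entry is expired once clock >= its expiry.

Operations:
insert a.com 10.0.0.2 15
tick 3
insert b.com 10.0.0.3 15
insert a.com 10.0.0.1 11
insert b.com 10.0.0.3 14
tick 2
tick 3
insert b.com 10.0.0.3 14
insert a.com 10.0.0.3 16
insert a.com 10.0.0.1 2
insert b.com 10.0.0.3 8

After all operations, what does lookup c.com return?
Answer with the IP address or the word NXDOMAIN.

Answer: NXDOMAIN

Derivation:
Op 1: insert a.com -> 10.0.0.2 (expiry=0+15=15). clock=0
Op 2: tick 3 -> clock=3.
Op 3: insert b.com -> 10.0.0.3 (expiry=3+15=18). clock=3
Op 4: insert a.com -> 10.0.0.1 (expiry=3+11=14). clock=3
Op 5: insert b.com -> 10.0.0.3 (expiry=3+14=17). clock=3
Op 6: tick 2 -> clock=5.
Op 7: tick 3 -> clock=8.
Op 8: insert b.com -> 10.0.0.3 (expiry=8+14=22). clock=8
Op 9: insert a.com -> 10.0.0.3 (expiry=8+16=24). clock=8
Op 10: insert a.com -> 10.0.0.1 (expiry=8+2=10). clock=8
Op 11: insert b.com -> 10.0.0.3 (expiry=8+8=16). clock=8
lookup c.com: not in cache (expired or never inserted)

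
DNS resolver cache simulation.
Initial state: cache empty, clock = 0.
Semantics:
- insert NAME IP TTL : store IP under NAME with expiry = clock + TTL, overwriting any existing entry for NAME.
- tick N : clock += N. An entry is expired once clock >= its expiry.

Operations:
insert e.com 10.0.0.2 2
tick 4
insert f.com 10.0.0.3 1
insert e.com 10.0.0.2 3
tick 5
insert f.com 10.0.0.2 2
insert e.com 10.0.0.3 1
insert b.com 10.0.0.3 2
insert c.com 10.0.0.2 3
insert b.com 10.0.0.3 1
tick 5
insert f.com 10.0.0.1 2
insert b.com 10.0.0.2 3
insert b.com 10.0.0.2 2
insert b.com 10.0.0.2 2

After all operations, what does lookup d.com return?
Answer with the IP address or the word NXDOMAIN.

Op 1: insert e.com -> 10.0.0.2 (expiry=0+2=2). clock=0
Op 2: tick 4 -> clock=4. purged={e.com}
Op 3: insert f.com -> 10.0.0.3 (expiry=4+1=5). clock=4
Op 4: insert e.com -> 10.0.0.2 (expiry=4+3=7). clock=4
Op 5: tick 5 -> clock=9. purged={e.com,f.com}
Op 6: insert f.com -> 10.0.0.2 (expiry=9+2=11). clock=9
Op 7: insert e.com -> 10.0.0.3 (expiry=9+1=10). clock=9
Op 8: insert b.com -> 10.0.0.3 (expiry=9+2=11). clock=9
Op 9: insert c.com -> 10.0.0.2 (expiry=9+3=12). clock=9
Op 10: insert b.com -> 10.0.0.3 (expiry=9+1=10). clock=9
Op 11: tick 5 -> clock=14. purged={b.com,c.com,e.com,f.com}
Op 12: insert f.com -> 10.0.0.1 (expiry=14+2=16). clock=14
Op 13: insert b.com -> 10.0.0.2 (expiry=14+3=17). clock=14
Op 14: insert b.com -> 10.0.0.2 (expiry=14+2=16). clock=14
Op 15: insert b.com -> 10.0.0.2 (expiry=14+2=16). clock=14
lookup d.com: not in cache (expired or never inserted)

Answer: NXDOMAIN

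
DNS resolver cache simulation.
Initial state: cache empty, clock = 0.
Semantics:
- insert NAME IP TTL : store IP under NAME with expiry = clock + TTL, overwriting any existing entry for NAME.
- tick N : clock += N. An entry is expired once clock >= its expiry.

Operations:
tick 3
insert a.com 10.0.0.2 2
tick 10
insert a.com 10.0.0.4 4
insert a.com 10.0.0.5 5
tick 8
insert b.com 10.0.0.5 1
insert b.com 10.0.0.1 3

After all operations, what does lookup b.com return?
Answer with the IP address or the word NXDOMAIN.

Op 1: tick 3 -> clock=3.
Op 2: insert a.com -> 10.0.0.2 (expiry=3+2=5). clock=3
Op 3: tick 10 -> clock=13. purged={a.com}
Op 4: insert a.com -> 10.0.0.4 (expiry=13+4=17). clock=13
Op 5: insert a.com -> 10.0.0.5 (expiry=13+5=18). clock=13
Op 6: tick 8 -> clock=21. purged={a.com}
Op 7: insert b.com -> 10.0.0.5 (expiry=21+1=22). clock=21
Op 8: insert b.com -> 10.0.0.1 (expiry=21+3=24). clock=21
lookup b.com: present, ip=10.0.0.1 expiry=24 > clock=21

Answer: 10.0.0.1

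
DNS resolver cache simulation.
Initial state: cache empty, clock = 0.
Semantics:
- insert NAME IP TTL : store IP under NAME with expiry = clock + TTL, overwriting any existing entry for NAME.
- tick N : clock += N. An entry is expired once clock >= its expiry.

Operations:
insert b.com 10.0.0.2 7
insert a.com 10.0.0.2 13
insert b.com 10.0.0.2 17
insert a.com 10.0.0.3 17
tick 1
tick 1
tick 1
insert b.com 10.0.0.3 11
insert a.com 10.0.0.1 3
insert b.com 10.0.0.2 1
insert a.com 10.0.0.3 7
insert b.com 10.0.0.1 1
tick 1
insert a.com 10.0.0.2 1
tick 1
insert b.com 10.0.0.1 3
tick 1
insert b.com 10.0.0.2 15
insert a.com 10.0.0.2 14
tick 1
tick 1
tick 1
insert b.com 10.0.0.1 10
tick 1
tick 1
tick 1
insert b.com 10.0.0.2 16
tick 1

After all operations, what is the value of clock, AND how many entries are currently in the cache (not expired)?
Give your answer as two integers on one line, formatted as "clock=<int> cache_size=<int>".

Answer: clock=13 cache_size=2

Derivation:
Op 1: insert b.com -> 10.0.0.2 (expiry=0+7=7). clock=0
Op 2: insert a.com -> 10.0.0.2 (expiry=0+13=13). clock=0
Op 3: insert b.com -> 10.0.0.2 (expiry=0+17=17). clock=0
Op 4: insert a.com -> 10.0.0.3 (expiry=0+17=17). clock=0
Op 5: tick 1 -> clock=1.
Op 6: tick 1 -> clock=2.
Op 7: tick 1 -> clock=3.
Op 8: insert b.com -> 10.0.0.3 (expiry=3+11=14). clock=3
Op 9: insert a.com -> 10.0.0.1 (expiry=3+3=6). clock=3
Op 10: insert b.com -> 10.0.0.2 (expiry=3+1=4). clock=3
Op 11: insert a.com -> 10.0.0.3 (expiry=3+7=10). clock=3
Op 12: insert b.com -> 10.0.0.1 (expiry=3+1=4). clock=3
Op 13: tick 1 -> clock=4. purged={b.com}
Op 14: insert a.com -> 10.0.0.2 (expiry=4+1=5). clock=4
Op 15: tick 1 -> clock=5. purged={a.com}
Op 16: insert b.com -> 10.0.0.1 (expiry=5+3=8). clock=5
Op 17: tick 1 -> clock=6.
Op 18: insert b.com -> 10.0.0.2 (expiry=6+15=21). clock=6
Op 19: insert a.com -> 10.0.0.2 (expiry=6+14=20). clock=6
Op 20: tick 1 -> clock=7.
Op 21: tick 1 -> clock=8.
Op 22: tick 1 -> clock=9.
Op 23: insert b.com -> 10.0.0.1 (expiry=9+10=19). clock=9
Op 24: tick 1 -> clock=10.
Op 25: tick 1 -> clock=11.
Op 26: tick 1 -> clock=12.
Op 27: insert b.com -> 10.0.0.2 (expiry=12+16=28). clock=12
Op 28: tick 1 -> clock=13.
Final clock = 13
Final cache (unexpired): {a.com,b.com} -> size=2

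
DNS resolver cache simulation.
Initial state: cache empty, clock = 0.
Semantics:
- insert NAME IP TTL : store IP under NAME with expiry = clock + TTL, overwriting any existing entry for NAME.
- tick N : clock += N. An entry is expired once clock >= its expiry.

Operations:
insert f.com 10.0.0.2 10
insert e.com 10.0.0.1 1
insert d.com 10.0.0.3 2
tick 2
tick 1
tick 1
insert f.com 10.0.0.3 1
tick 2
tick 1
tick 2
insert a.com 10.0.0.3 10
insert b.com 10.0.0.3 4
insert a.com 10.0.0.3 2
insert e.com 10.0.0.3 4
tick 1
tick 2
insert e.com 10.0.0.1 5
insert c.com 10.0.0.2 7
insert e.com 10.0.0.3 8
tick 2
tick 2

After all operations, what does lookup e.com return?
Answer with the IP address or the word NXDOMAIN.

Op 1: insert f.com -> 10.0.0.2 (expiry=0+10=10). clock=0
Op 2: insert e.com -> 10.0.0.1 (expiry=0+1=1). clock=0
Op 3: insert d.com -> 10.0.0.3 (expiry=0+2=2). clock=0
Op 4: tick 2 -> clock=2. purged={d.com,e.com}
Op 5: tick 1 -> clock=3.
Op 6: tick 1 -> clock=4.
Op 7: insert f.com -> 10.0.0.3 (expiry=4+1=5). clock=4
Op 8: tick 2 -> clock=6. purged={f.com}
Op 9: tick 1 -> clock=7.
Op 10: tick 2 -> clock=9.
Op 11: insert a.com -> 10.0.0.3 (expiry=9+10=19). clock=9
Op 12: insert b.com -> 10.0.0.3 (expiry=9+4=13). clock=9
Op 13: insert a.com -> 10.0.0.3 (expiry=9+2=11). clock=9
Op 14: insert e.com -> 10.0.0.3 (expiry=9+4=13). clock=9
Op 15: tick 1 -> clock=10.
Op 16: tick 2 -> clock=12. purged={a.com}
Op 17: insert e.com -> 10.0.0.1 (expiry=12+5=17). clock=12
Op 18: insert c.com -> 10.0.0.2 (expiry=12+7=19). clock=12
Op 19: insert e.com -> 10.0.0.3 (expiry=12+8=20). clock=12
Op 20: tick 2 -> clock=14. purged={b.com}
Op 21: tick 2 -> clock=16.
lookup e.com: present, ip=10.0.0.3 expiry=20 > clock=16

Answer: 10.0.0.3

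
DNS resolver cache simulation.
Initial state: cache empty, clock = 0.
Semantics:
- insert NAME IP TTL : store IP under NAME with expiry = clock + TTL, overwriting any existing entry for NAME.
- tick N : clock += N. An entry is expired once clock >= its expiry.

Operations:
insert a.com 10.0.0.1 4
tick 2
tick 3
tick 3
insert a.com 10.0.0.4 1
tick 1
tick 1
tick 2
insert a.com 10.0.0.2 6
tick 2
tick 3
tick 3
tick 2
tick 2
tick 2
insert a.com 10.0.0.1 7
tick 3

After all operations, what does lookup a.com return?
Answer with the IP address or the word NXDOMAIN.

Op 1: insert a.com -> 10.0.0.1 (expiry=0+4=4). clock=0
Op 2: tick 2 -> clock=2.
Op 3: tick 3 -> clock=5. purged={a.com}
Op 4: tick 3 -> clock=8.
Op 5: insert a.com -> 10.0.0.4 (expiry=8+1=9). clock=8
Op 6: tick 1 -> clock=9. purged={a.com}
Op 7: tick 1 -> clock=10.
Op 8: tick 2 -> clock=12.
Op 9: insert a.com -> 10.0.0.2 (expiry=12+6=18). clock=12
Op 10: tick 2 -> clock=14.
Op 11: tick 3 -> clock=17.
Op 12: tick 3 -> clock=20. purged={a.com}
Op 13: tick 2 -> clock=22.
Op 14: tick 2 -> clock=24.
Op 15: tick 2 -> clock=26.
Op 16: insert a.com -> 10.0.0.1 (expiry=26+7=33). clock=26
Op 17: tick 3 -> clock=29.
lookup a.com: present, ip=10.0.0.1 expiry=33 > clock=29

Answer: 10.0.0.1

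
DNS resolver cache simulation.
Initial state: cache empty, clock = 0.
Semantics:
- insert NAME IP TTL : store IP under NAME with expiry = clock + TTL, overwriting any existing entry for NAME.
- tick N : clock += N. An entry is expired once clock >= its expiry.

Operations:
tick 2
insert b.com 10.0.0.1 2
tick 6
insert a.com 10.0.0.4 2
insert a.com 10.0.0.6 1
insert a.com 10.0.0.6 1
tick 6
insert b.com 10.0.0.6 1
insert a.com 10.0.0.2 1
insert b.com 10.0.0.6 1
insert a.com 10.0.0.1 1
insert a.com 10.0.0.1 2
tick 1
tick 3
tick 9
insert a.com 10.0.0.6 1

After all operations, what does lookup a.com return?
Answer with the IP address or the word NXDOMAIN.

Answer: 10.0.0.6

Derivation:
Op 1: tick 2 -> clock=2.
Op 2: insert b.com -> 10.0.0.1 (expiry=2+2=4). clock=2
Op 3: tick 6 -> clock=8. purged={b.com}
Op 4: insert a.com -> 10.0.0.4 (expiry=8+2=10). clock=8
Op 5: insert a.com -> 10.0.0.6 (expiry=8+1=9). clock=8
Op 6: insert a.com -> 10.0.0.6 (expiry=8+1=9). clock=8
Op 7: tick 6 -> clock=14. purged={a.com}
Op 8: insert b.com -> 10.0.0.6 (expiry=14+1=15). clock=14
Op 9: insert a.com -> 10.0.0.2 (expiry=14+1=15). clock=14
Op 10: insert b.com -> 10.0.0.6 (expiry=14+1=15). clock=14
Op 11: insert a.com -> 10.0.0.1 (expiry=14+1=15). clock=14
Op 12: insert a.com -> 10.0.0.1 (expiry=14+2=16). clock=14
Op 13: tick 1 -> clock=15. purged={b.com}
Op 14: tick 3 -> clock=18. purged={a.com}
Op 15: tick 9 -> clock=27.
Op 16: insert a.com -> 10.0.0.6 (expiry=27+1=28). clock=27
lookup a.com: present, ip=10.0.0.6 expiry=28 > clock=27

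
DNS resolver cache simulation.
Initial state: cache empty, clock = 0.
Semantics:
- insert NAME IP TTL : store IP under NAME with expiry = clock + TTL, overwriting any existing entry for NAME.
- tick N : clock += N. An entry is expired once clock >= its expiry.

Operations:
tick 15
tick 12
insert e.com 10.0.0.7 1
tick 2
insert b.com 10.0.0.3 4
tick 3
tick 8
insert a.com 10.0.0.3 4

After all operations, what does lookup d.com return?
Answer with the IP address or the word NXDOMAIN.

Op 1: tick 15 -> clock=15.
Op 2: tick 12 -> clock=27.
Op 3: insert e.com -> 10.0.0.7 (expiry=27+1=28). clock=27
Op 4: tick 2 -> clock=29. purged={e.com}
Op 5: insert b.com -> 10.0.0.3 (expiry=29+4=33). clock=29
Op 6: tick 3 -> clock=32.
Op 7: tick 8 -> clock=40. purged={b.com}
Op 8: insert a.com -> 10.0.0.3 (expiry=40+4=44). clock=40
lookup d.com: not in cache (expired or never inserted)

Answer: NXDOMAIN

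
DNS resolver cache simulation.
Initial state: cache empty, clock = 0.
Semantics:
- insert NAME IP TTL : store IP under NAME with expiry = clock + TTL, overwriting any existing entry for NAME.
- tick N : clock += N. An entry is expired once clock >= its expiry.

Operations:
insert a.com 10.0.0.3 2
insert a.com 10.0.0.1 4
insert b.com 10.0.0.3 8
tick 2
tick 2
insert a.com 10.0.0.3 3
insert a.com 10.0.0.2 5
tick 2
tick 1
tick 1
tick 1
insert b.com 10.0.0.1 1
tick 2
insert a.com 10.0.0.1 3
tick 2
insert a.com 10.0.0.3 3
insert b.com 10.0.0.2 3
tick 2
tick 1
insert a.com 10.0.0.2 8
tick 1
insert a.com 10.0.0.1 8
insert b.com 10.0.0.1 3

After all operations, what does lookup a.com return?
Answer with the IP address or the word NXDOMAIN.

Op 1: insert a.com -> 10.0.0.3 (expiry=0+2=2). clock=0
Op 2: insert a.com -> 10.0.0.1 (expiry=0+4=4). clock=0
Op 3: insert b.com -> 10.0.0.3 (expiry=0+8=8). clock=0
Op 4: tick 2 -> clock=2.
Op 5: tick 2 -> clock=4. purged={a.com}
Op 6: insert a.com -> 10.0.0.3 (expiry=4+3=7). clock=4
Op 7: insert a.com -> 10.0.0.2 (expiry=4+5=9). clock=4
Op 8: tick 2 -> clock=6.
Op 9: tick 1 -> clock=7.
Op 10: tick 1 -> clock=8. purged={b.com}
Op 11: tick 1 -> clock=9. purged={a.com}
Op 12: insert b.com -> 10.0.0.1 (expiry=9+1=10). clock=9
Op 13: tick 2 -> clock=11. purged={b.com}
Op 14: insert a.com -> 10.0.0.1 (expiry=11+3=14). clock=11
Op 15: tick 2 -> clock=13.
Op 16: insert a.com -> 10.0.0.3 (expiry=13+3=16). clock=13
Op 17: insert b.com -> 10.0.0.2 (expiry=13+3=16). clock=13
Op 18: tick 2 -> clock=15.
Op 19: tick 1 -> clock=16. purged={a.com,b.com}
Op 20: insert a.com -> 10.0.0.2 (expiry=16+8=24). clock=16
Op 21: tick 1 -> clock=17.
Op 22: insert a.com -> 10.0.0.1 (expiry=17+8=25). clock=17
Op 23: insert b.com -> 10.0.0.1 (expiry=17+3=20). clock=17
lookup a.com: present, ip=10.0.0.1 expiry=25 > clock=17

Answer: 10.0.0.1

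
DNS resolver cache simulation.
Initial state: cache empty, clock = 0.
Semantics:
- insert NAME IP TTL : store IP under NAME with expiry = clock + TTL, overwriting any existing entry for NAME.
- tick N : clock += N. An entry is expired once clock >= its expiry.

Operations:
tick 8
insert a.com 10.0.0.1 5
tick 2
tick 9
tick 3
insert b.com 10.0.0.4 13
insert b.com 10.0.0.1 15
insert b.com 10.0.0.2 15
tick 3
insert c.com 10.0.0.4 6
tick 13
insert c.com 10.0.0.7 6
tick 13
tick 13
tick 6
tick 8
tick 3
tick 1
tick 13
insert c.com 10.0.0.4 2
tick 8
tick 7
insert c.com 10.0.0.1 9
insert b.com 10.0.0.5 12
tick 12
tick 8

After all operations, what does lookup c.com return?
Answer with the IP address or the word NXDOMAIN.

Op 1: tick 8 -> clock=8.
Op 2: insert a.com -> 10.0.0.1 (expiry=8+5=13). clock=8
Op 3: tick 2 -> clock=10.
Op 4: tick 9 -> clock=19. purged={a.com}
Op 5: tick 3 -> clock=22.
Op 6: insert b.com -> 10.0.0.4 (expiry=22+13=35). clock=22
Op 7: insert b.com -> 10.0.0.1 (expiry=22+15=37). clock=22
Op 8: insert b.com -> 10.0.0.2 (expiry=22+15=37). clock=22
Op 9: tick 3 -> clock=25.
Op 10: insert c.com -> 10.0.0.4 (expiry=25+6=31). clock=25
Op 11: tick 13 -> clock=38. purged={b.com,c.com}
Op 12: insert c.com -> 10.0.0.7 (expiry=38+6=44). clock=38
Op 13: tick 13 -> clock=51. purged={c.com}
Op 14: tick 13 -> clock=64.
Op 15: tick 6 -> clock=70.
Op 16: tick 8 -> clock=78.
Op 17: tick 3 -> clock=81.
Op 18: tick 1 -> clock=82.
Op 19: tick 13 -> clock=95.
Op 20: insert c.com -> 10.0.0.4 (expiry=95+2=97). clock=95
Op 21: tick 8 -> clock=103. purged={c.com}
Op 22: tick 7 -> clock=110.
Op 23: insert c.com -> 10.0.0.1 (expiry=110+9=119). clock=110
Op 24: insert b.com -> 10.0.0.5 (expiry=110+12=122). clock=110
Op 25: tick 12 -> clock=122. purged={b.com,c.com}
Op 26: tick 8 -> clock=130.
lookup c.com: not in cache (expired or never inserted)

Answer: NXDOMAIN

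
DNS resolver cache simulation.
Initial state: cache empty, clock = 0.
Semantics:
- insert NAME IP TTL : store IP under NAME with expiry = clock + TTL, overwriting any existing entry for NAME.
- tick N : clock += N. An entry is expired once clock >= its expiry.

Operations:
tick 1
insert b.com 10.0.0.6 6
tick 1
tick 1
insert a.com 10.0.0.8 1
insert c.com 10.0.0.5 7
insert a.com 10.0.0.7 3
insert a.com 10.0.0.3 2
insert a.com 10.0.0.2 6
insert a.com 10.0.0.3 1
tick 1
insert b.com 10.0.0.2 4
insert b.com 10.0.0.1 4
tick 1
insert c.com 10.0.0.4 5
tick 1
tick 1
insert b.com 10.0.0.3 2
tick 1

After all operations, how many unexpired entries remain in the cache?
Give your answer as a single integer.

Op 1: tick 1 -> clock=1.
Op 2: insert b.com -> 10.0.0.6 (expiry=1+6=7). clock=1
Op 3: tick 1 -> clock=2.
Op 4: tick 1 -> clock=3.
Op 5: insert a.com -> 10.0.0.8 (expiry=3+1=4). clock=3
Op 6: insert c.com -> 10.0.0.5 (expiry=3+7=10). clock=3
Op 7: insert a.com -> 10.0.0.7 (expiry=3+3=6). clock=3
Op 8: insert a.com -> 10.0.0.3 (expiry=3+2=5). clock=3
Op 9: insert a.com -> 10.0.0.2 (expiry=3+6=9). clock=3
Op 10: insert a.com -> 10.0.0.3 (expiry=3+1=4). clock=3
Op 11: tick 1 -> clock=4. purged={a.com}
Op 12: insert b.com -> 10.0.0.2 (expiry=4+4=8). clock=4
Op 13: insert b.com -> 10.0.0.1 (expiry=4+4=8). clock=4
Op 14: tick 1 -> clock=5.
Op 15: insert c.com -> 10.0.0.4 (expiry=5+5=10). clock=5
Op 16: tick 1 -> clock=6.
Op 17: tick 1 -> clock=7.
Op 18: insert b.com -> 10.0.0.3 (expiry=7+2=9). clock=7
Op 19: tick 1 -> clock=8.
Final cache (unexpired): {b.com,c.com} -> size=2

Answer: 2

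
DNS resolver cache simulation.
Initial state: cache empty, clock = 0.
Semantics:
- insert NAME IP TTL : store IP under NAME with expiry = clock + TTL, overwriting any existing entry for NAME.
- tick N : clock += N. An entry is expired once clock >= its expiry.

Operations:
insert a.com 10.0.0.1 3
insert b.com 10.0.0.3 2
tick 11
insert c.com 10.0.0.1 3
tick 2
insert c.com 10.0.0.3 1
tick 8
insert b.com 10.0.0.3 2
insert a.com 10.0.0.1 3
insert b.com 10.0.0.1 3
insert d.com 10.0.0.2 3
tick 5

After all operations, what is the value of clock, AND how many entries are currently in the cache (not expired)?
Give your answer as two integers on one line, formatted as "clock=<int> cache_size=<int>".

Answer: clock=26 cache_size=0

Derivation:
Op 1: insert a.com -> 10.0.0.1 (expiry=0+3=3). clock=0
Op 2: insert b.com -> 10.0.0.3 (expiry=0+2=2). clock=0
Op 3: tick 11 -> clock=11. purged={a.com,b.com}
Op 4: insert c.com -> 10.0.0.1 (expiry=11+3=14). clock=11
Op 5: tick 2 -> clock=13.
Op 6: insert c.com -> 10.0.0.3 (expiry=13+1=14). clock=13
Op 7: tick 8 -> clock=21. purged={c.com}
Op 8: insert b.com -> 10.0.0.3 (expiry=21+2=23). clock=21
Op 9: insert a.com -> 10.0.0.1 (expiry=21+3=24). clock=21
Op 10: insert b.com -> 10.0.0.1 (expiry=21+3=24). clock=21
Op 11: insert d.com -> 10.0.0.2 (expiry=21+3=24). clock=21
Op 12: tick 5 -> clock=26. purged={a.com,b.com,d.com}
Final clock = 26
Final cache (unexpired): {} -> size=0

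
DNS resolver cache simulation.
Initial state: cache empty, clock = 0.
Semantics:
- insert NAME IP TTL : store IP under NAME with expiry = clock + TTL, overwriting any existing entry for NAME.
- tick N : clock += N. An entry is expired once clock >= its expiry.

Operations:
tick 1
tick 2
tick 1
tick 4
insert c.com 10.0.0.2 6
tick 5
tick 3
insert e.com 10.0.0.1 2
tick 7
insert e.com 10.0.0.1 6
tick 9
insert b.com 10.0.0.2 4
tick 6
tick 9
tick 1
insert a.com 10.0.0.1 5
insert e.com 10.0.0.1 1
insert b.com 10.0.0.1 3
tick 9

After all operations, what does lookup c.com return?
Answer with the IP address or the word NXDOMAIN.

Answer: NXDOMAIN

Derivation:
Op 1: tick 1 -> clock=1.
Op 2: tick 2 -> clock=3.
Op 3: tick 1 -> clock=4.
Op 4: tick 4 -> clock=8.
Op 5: insert c.com -> 10.0.0.2 (expiry=8+6=14). clock=8
Op 6: tick 5 -> clock=13.
Op 7: tick 3 -> clock=16. purged={c.com}
Op 8: insert e.com -> 10.0.0.1 (expiry=16+2=18). clock=16
Op 9: tick 7 -> clock=23. purged={e.com}
Op 10: insert e.com -> 10.0.0.1 (expiry=23+6=29). clock=23
Op 11: tick 9 -> clock=32. purged={e.com}
Op 12: insert b.com -> 10.0.0.2 (expiry=32+4=36). clock=32
Op 13: tick 6 -> clock=38. purged={b.com}
Op 14: tick 9 -> clock=47.
Op 15: tick 1 -> clock=48.
Op 16: insert a.com -> 10.0.0.1 (expiry=48+5=53). clock=48
Op 17: insert e.com -> 10.0.0.1 (expiry=48+1=49). clock=48
Op 18: insert b.com -> 10.0.0.1 (expiry=48+3=51). clock=48
Op 19: tick 9 -> clock=57. purged={a.com,b.com,e.com}
lookup c.com: not in cache (expired or never inserted)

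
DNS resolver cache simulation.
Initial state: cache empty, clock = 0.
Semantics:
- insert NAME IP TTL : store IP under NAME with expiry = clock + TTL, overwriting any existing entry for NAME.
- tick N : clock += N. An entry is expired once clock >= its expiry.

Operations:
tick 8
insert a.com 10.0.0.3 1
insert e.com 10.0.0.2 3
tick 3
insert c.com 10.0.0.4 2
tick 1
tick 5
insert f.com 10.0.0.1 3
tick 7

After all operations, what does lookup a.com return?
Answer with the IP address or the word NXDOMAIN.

Op 1: tick 8 -> clock=8.
Op 2: insert a.com -> 10.0.0.3 (expiry=8+1=9). clock=8
Op 3: insert e.com -> 10.0.0.2 (expiry=8+3=11). clock=8
Op 4: tick 3 -> clock=11. purged={a.com,e.com}
Op 5: insert c.com -> 10.0.0.4 (expiry=11+2=13). clock=11
Op 6: tick 1 -> clock=12.
Op 7: tick 5 -> clock=17. purged={c.com}
Op 8: insert f.com -> 10.0.0.1 (expiry=17+3=20). clock=17
Op 9: tick 7 -> clock=24. purged={f.com}
lookup a.com: not in cache (expired or never inserted)

Answer: NXDOMAIN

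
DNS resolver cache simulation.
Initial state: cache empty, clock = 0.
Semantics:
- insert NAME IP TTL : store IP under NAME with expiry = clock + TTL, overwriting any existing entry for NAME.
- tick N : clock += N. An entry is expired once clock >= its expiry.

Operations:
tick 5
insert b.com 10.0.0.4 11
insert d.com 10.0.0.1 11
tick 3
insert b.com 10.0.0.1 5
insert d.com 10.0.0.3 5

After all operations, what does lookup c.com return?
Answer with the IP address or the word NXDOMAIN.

Answer: NXDOMAIN

Derivation:
Op 1: tick 5 -> clock=5.
Op 2: insert b.com -> 10.0.0.4 (expiry=5+11=16). clock=5
Op 3: insert d.com -> 10.0.0.1 (expiry=5+11=16). clock=5
Op 4: tick 3 -> clock=8.
Op 5: insert b.com -> 10.0.0.1 (expiry=8+5=13). clock=8
Op 6: insert d.com -> 10.0.0.3 (expiry=8+5=13). clock=8
lookup c.com: not in cache (expired or never inserted)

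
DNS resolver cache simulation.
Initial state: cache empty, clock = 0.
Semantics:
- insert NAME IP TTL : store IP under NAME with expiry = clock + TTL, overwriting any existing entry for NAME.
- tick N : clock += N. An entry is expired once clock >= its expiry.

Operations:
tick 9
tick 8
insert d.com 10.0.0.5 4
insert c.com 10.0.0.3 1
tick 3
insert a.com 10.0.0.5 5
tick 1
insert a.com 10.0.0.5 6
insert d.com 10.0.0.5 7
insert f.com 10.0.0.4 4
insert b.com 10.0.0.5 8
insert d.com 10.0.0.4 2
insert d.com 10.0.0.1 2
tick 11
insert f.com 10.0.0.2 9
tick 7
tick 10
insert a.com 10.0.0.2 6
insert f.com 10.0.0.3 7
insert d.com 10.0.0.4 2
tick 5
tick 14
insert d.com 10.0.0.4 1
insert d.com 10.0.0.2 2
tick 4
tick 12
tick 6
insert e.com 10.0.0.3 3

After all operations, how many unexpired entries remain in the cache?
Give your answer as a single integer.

Op 1: tick 9 -> clock=9.
Op 2: tick 8 -> clock=17.
Op 3: insert d.com -> 10.0.0.5 (expiry=17+4=21). clock=17
Op 4: insert c.com -> 10.0.0.3 (expiry=17+1=18). clock=17
Op 5: tick 3 -> clock=20. purged={c.com}
Op 6: insert a.com -> 10.0.0.5 (expiry=20+5=25). clock=20
Op 7: tick 1 -> clock=21. purged={d.com}
Op 8: insert a.com -> 10.0.0.5 (expiry=21+6=27). clock=21
Op 9: insert d.com -> 10.0.0.5 (expiry=21+7=28). clock=21
Op 10: insert f.com -> 10.0.0.4 (expiry=21+4=25). clock=21
Op 11: insert b.com -> 10.0.0.5 (expiry=21+8=29). clock=21
Op 12: insert d.com -> 10.0.0.4 (expiry=21+2=23). clock=21
Op 13: insert d.com -> 10.0.0.1 (expiry=21+2=23). clock=21
Op 14: tick 11 -> clock=32. purged={a.com,b.com,d.com,f.com}
Op 15: insert f.com -> 10.0.0.2 (expiry=32+9=41). clock=32
Op 16: tick 7 -> clock=39.
Op 17: tick 10 -> clock=49. purged={f.com}
Op 18: insert a.com -> 10.0.0.2 (expiry=49+6=55). clock=49
Op 19: insert f.com -> 10.0.0.3 (expiry=49+7=56). clock=49
Op 20: insert d.com -> 10.0.0.4 (expiry=49+2=51). clock=49
Op 21: tick 5 -> clock=54. purged={d.com}
Op 22: tick 14 -> clock=68. purged={a.com,f.com}
Op 23: insert d.com -> 10.0.0.4 (expiry=68+1=69). clock=68
Op 24: insert d.com -> 10.0.0.2 (expiry=68+2=70). clock=68
Op 25: tick 4 -> clock=72. purged={d.com}
Op 26: tick 12 -> clock=84.
Op 27: tick 6 -> clock=90.
Op 28: insert e.com -> 10.0.0.3 (expiry=90+3=93). clock=90
Final cache (unexpired): {e.com} -> size=1

Answer: 1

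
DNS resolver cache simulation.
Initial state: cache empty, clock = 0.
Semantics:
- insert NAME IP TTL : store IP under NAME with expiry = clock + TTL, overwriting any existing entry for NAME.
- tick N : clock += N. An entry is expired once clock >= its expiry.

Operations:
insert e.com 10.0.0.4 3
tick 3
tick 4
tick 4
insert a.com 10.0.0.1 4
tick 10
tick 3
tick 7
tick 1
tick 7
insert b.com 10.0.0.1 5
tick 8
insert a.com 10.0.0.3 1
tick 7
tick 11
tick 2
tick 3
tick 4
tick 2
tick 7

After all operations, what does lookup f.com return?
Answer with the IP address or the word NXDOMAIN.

Op 1: insert e.com -> 10.0.0.4 (expiry=0+3=3). clock=0
Op 2: tick 3 -> clock=3. purged={e.com}
Op 3: tick 4 -> clock=7.
Op 4: tick 4 -> clock=11.
Op 5: insert a.com -> 10.0.0.1 (expiry=11+4=15). clock=11
Op 6: tick 10 -> clock=21. purged={a.com}
Op 7: tick 3 -> clock=24.
Op 8: tick 7 -> clock=31.
Op 9: tick 1 -> clock=32.
Op 10: tick 7 -> clock=39.
Op 11: insert b.com -> 10.0.0.1 (expiry=39+5=44). clock=39
Op 12: tick 8 -> clock=47. purged={b.com}
Op 13: insert a.com -> 10.0.0.3 (expiry=47+1=48). clock=47
Op 14: tick 7 -> clock=54. purged={a.com}
Op 15: tick 11 -> clock=65.
Op 16: tick 2 -> clock=67.
Op 17: tick 3 -> clock=70.
Op 18: tick 4 -> clock=74.
Op 19: tick 2 -> clock=76.
Op 20: tick 7 -> clock=83.
lookup f.com: not in cache (expired or never inserted)

Answer: NXDOMAIN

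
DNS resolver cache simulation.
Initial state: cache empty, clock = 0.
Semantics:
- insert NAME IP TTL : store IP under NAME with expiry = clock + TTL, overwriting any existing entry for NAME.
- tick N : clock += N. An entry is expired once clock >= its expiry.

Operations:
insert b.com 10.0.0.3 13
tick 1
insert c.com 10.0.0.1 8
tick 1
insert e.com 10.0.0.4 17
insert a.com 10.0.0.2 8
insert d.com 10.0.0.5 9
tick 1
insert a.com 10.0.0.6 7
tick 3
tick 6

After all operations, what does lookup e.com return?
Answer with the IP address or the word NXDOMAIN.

Op 1: insert b.com -> 10.0.0.3 (expiry=0+13=13). clock=0
Op 2: tick 1 -> clock=1.
Op 3: insert c.com -> 10.0.0.1 (expiry=1+8=9). clock=1
Op 4: tick 1 -> clock=2.
Op 5: insert e.com -> 10.0.0.4 (expiry=2+17=19). clock=2
Op 6: insert a.com -> 10.0.0.2 (expiry=2+8=10). clock=2
Op 7: insert d.com -> 10.0.0.5 (expiry=2+9=11). clock=2
Op 8: tick 1 -> clock=3.
Op 9: insert a.com -> 10.0.0.6 (expiry=3+7=10). clock=3
Op 10: tick 3 -> clock=6.
Op 11: tick 6 -> clock=12. purged={a.com,c.com,d.com}
lookup e.com: present, ip=10.0.0.4 expiry=19 > clock=12

Answer: 10.0.0.4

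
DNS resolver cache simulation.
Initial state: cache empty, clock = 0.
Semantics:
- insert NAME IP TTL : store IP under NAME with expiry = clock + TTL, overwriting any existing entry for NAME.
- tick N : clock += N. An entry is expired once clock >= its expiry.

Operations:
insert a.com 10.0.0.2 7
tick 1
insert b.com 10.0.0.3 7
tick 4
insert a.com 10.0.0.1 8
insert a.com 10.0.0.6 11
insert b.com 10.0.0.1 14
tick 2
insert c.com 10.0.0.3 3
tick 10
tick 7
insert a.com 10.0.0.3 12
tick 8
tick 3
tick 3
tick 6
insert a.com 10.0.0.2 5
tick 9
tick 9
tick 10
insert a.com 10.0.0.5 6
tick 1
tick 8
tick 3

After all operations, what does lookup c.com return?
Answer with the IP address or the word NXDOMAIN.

Op 1: insert a.com -> 10.0.0.2 (expiry=0+7=7). clock=0
Op 2: tick 1 -> clock=1.
Op 3: insert b.com -> 10.0.0.3 (expiry=1+7=8). clock=1
Op 4: tick 4 -> clock=5.
Op 5: insert a.com -> 10.0.0.1 (expiry=5+8=13). clock=5
Op 6: insert a.com -> 10.0.0.6 (expiry=5+11=16). clock=5
Op 7: insert b.com -> 10.0.0.1 (expiry=5+14=19). clock=5
Op 8: tick 2 -> clock=7.
Op 9: insert c.com -> 10.0.0.3 (expiry=7+3=10). clock=7
Op 10: tick 10 -> clock=17. purged={a.com,c.com}
Op 11: tick 7 -> clock=24. purged={b.com}
Op 12: insert a.com -> 10.0.0.3 (expiry=24+12=36). clock=24
Op 13: tick 8 -> clock=32.
Op 14: tick 3 -> clock=35.
Op 15: tick 3 -> clock=38. purged={a.com}
Op 16: tick 6 -> clock=44.
Op 17: insert a.com -> 10.0.0.2 (expiry=44+5=49). clock=44
Op 18: tick 9 -> clock=53. purged={a.com}
Op 19: tick 9 -> clock=62.
Op 20: tick 10 -> clock=72.
Op 21: insert a.com -> 10.0.0.5 (expiry=72+6=78). clock=72
Op 22: tick 1 -> clock=73.
Op 23: tick 8 -> clock=81. purged={a.com}
Op 24: tick 3 -> clock=84.
lookup c.com: not in cache (expired or never inserted)

Answer: NXDOMAIN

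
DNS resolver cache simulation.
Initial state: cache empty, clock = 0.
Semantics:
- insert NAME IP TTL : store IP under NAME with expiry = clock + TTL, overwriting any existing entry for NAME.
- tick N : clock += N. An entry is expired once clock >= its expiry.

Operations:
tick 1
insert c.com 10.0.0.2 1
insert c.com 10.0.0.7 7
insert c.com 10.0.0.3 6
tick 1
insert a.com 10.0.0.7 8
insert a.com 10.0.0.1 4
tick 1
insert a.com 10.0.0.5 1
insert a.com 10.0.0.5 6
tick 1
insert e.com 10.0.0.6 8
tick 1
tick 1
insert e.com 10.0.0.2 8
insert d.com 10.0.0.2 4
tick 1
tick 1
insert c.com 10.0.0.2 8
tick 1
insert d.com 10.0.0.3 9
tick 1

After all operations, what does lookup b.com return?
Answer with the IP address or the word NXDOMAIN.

Answer: NXDOMAIN

Derivation:
Op 1: tick 1 -> clock=1.
Op 2: insert c.com -> 10.0.0.2 (expiry=1+1=2). clock=1
Op 3: insert c.com -> 10.0.0.7 (expiry=1+7=8). clock=1
Op 4: insert c.com -> 10.0.0.3 (expiry=1+6=7). clock=1
Op 5: tick 1 -> clock=2.
Op 6: insert a.com -> 10.0.0.7 (expiry=2+8=10). clock=2
Op 7: insert a.com -> 10.0.0.1 (expiry=2+4=6). clock=2
Op 8: tick 1 -> clock=3.
Op 9: insert a.com -> 10.0.0.5 (expiry=3+1=4). clock=3
Op 10: insert a.com -> 10.0.0.5 (expiry=3+6=9). clock=3
Op 11: tick 1 -> clock=4.
Op 12: insert e.com -> 10.0.0.6 (expiry=4+8=12). clock=4
Op 13: tick 1 -> clock=5.
Op 14: tick 1 -> clock=6.
Op 15: insert e.com -> 10.0.0.2 (expiry=6+8=14). clock=6
Op 16: insert d.com -> 10.0.0.2 (expiry=6+4=10). clock=6
Op 17: tick 1 -> clock=7. purged={c.com}
Op 18: tick 1 -> clock=8.
Op 19: insert c.com -> 10.0.0.2 (expiry=8+8=16). clock=8
Op 20: tick 1 -> clock=9. purged={a.com}
Op 21: insert d.com -> 10.0.0.3 (expiry=9+9=18). clock=9
Op 22: tick 1 -> clock=10.
lookup b.com: not in cache (expired or never inserted)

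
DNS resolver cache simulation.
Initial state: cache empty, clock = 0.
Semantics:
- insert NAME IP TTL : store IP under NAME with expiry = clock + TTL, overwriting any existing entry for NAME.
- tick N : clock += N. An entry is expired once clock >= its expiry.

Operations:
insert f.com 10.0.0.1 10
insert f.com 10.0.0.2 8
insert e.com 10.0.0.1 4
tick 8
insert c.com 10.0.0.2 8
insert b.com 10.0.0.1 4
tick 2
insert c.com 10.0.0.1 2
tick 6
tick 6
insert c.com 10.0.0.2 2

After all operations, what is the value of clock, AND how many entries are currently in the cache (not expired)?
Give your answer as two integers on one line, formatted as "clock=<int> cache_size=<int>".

Op 1: insert f.com -> 10.0.0.1 (expiry=0+10=10). clock=0
Op 2: insert f.com -> 10.0.0.2 (expiry=0+8=8). clock=0
Op 3: insert e.com -> 10.0.0.1 (expiry=0+4=4). clock=0
Op 4: tick 8 -> clock=8. purged={e.com,f.com}
Op 5: insert c.com -> 10.0.0.2 (expiry=8+8=16). clock=8
Op 6: insert b.com -> 10.0.0.1 (expiry=8+4=12). clock=8
Op 7: tick 2 -> clock=10.
Op 8: insert c.com -> 10.0.0.1 (expiry=10+2=12). clock=10
Op 9: tick 6 -> clock=16. purged={b.com,c.com}
Op 10: tick 6 -> clock=22.
Op 11: insert c.com -> 10.0.0.2 (expiry=22+2=24). clock=22
Final clock = 22
Final cache (unexpired): {c.com} -> size=1

Answer: clock=22 cache_size=1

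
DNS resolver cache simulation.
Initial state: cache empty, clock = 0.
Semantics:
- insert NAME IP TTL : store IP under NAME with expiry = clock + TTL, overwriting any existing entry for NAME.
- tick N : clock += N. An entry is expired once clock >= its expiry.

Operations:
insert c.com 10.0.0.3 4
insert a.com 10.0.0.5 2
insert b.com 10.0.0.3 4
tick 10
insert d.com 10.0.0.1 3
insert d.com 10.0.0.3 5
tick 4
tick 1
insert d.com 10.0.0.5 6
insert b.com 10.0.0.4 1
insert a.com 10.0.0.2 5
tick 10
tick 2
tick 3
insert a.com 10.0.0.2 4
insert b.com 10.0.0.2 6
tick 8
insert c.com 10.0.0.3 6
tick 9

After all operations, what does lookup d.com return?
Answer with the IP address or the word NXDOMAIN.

Op 1: insert c.com -> 10.0.0.3 (expiry=0+4=4). clock=0
Op 2: insert a.com -> 10.0.0.5 (expiry=0+2=2). clock=0
Op 3: insert b.com -> 10.0.0.3 (expiry=0+4=4). clock=0
Op 4: tick 10 -> clock=10. purged={a.com,b.com,c.com}
Op 5: insert d.com -> 10.0.0.1 (expiry=10+3=13). clock=10
Op 6: insert d.com -> 10.0.0.3 (expiry=10+5=15). clock=10
Op 7: tick 4 -> clock=14.
Op 8: tick 1 -> clock=15. purged={d.com}
Op 9: insert d.com -> 10.0.0.5 (expiry=15+6=21). clock=15
Op 10: insert b.com -> 10.0.0.4 (expiry=15+1=16). clock=15
Op 11: insert a.com -> 10.0.0.2 (expiry=15+5=20). clock=15
Op 12: tick 10 -> clock=25. purged={a.com,b.com,d.com}
Op 13: tick 2 -> clock=27.
Op 14: tick 3 -> clock=30.
Op 15: insert a.com -> 10.0.0.2 (expiry=30+4=34). clock=30
Op 16: insert b.com -> 10.0.0.2 (expiry=30+6=36). clock=30
Op 17: tick 8 -> clock=38. purged={a.com,b.com}
Op 18: insert c.com -> 10.0.0.3 (expiry=38+6=44). clock=38
Op 19: tick 9 -> clock=47. purged={c.com}
lookup d.com: not in cache (expired or never inserted)

Answer: NXDOMAIN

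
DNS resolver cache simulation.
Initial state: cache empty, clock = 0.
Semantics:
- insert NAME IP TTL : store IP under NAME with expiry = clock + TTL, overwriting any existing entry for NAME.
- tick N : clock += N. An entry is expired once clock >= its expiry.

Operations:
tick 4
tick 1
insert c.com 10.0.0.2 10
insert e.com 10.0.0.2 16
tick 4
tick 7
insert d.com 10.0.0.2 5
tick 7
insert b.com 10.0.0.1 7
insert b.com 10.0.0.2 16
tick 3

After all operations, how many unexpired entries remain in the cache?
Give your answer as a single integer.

Answer: 1

Derivation:
Op 1: tick 4 -> clock=4.
Op 2: tick 1 -> clock=5.
Op 3: insert c.com -> 10.0.0.2 (expiry=5+10=15). clock=5
Op 4: insert e.com -> 10.0.0.2 (expiry=5+16=21). clock=5
Op 5: tick 4 -> clock=9.
Op 6: tick 7 -> clock=16. purged={c.com}
Op 7: insert d.com -> 10.0.0.2 (expiry=16+5=21). clock=16
Op 8: tick 7 -> clock=23. purged={d.com,e.com}
Op 9: insert b.com -> 10.0.0.1 (expiry=23+7=30). clock=23
Op 10: insert b.com -> 10.0.0.2 (expiry=23+16=39). clock=23
Op 11: tick 3 -> clock=26.
Final cache (unexpired): {b.com} -> size=1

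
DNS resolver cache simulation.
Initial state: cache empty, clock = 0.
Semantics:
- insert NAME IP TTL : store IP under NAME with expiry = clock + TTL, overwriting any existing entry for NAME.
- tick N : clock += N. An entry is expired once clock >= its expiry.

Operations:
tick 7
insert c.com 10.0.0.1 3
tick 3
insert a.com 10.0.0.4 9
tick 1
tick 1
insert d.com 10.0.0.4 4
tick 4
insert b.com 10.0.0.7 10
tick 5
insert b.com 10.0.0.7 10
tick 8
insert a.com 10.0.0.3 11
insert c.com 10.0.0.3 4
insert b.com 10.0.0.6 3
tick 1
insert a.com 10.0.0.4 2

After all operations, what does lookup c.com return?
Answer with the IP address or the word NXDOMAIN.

Answer: 10.0.0.3

Derivation:
Op 1: tick 7 -> clock=7.
Op 2: insert c.com -> 10.0.0.1 (expiry=7+3=10). clock=7
Op 3: tick 3 -> clock=10. purged={c.com}
Op 4: insert a.com -> 10.0.0.4 (expiry=10+9=19). clock=10
Op 5: tick 1 -> clock=11.
Op 6: tick 1 -> clock=12.
Op 7: insert d.com -> 10.0.0.4 (expiry=12+4=16). clock=12
Op 8: tick 4 -> clock=16. purged={d.com}
Op 9: insert b.com -> 10.0.0.7 (expiry=16+10=26). clock=16
Op 10: tick 5 -> clock=21. purged={a.com}
Op 11: insert b.com -> 10.0.0.7 (expiry=21+10=31). clock=21
Op 12: tick 8 -> clock=29.
Op 13: insert a.com -> 10.0.0.3 (expiry=29+11=40). clock=29
Op 14: insert c.com -> 10.0.0.3 (expiry=29+4=33). clock=29
Op 15: insert b.com -> 10.0.0.6 (expiry=29+3=32). clock=29
Op 16: tick 1 -> clock=30.
Op 17: insert a.com -> 10.0.0.4 (expiry=30+2=32). clock=30
lookup c.com: present, ip=10.0.0.3 expiry=33 > clock=30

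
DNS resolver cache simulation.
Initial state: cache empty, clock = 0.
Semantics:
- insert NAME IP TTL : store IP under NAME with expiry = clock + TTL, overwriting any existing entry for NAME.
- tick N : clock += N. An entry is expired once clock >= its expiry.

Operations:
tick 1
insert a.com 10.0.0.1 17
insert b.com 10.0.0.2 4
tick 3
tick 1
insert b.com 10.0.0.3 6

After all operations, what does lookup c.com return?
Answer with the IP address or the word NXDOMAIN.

Op 1: tick 1 -> clock=1.
Op 2: insert a.com -> 10.0.0.1 (expiry=1+17=18). clock=1
Op 3: insert b.com -> 10.0.0.2 (expiry=1+4=5). clock=1
Op 4: tick 3 -> clock=4.
Op 5: tick 1 -> clock=5. purged={b.com}
Op 6: insert b.com -> 10.0.0.3 (expiry=5+6=11). clock=5
lookup c.com: not in cache (expired or never inserted)

Answer: NXDOMAIN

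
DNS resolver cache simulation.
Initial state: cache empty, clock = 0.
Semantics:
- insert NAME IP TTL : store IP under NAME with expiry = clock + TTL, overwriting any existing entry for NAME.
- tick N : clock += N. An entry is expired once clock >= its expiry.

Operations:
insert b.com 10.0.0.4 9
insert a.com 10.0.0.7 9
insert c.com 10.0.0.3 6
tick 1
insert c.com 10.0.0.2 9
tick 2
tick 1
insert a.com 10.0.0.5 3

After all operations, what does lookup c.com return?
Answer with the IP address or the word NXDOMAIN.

Op 1: insert b.com -> 10.0.0.4 (expiry=0+9=9). clock=0
Op 2: insert a.com -> 10.0.0.7 (expiry=0+9=9). clock=0
Op 3: insert c.com -> 10.0.0.3 (expiry=0+6=6). clock=0
Op 4: tick 1 -> clock=1.
Op 5: insert c.com -> 10.0.0.2 (expiry=1+9=10). clock=1
Op 6: tick 2 -> clock=3.
Op 7: tick 1 -> clock=4.
Op 8: insert a.com -> 10.0.0.5 (expiry=4+3=7). clock=4
lookup c.com: present, ip=10.0.0.2 expiry=10 > clock=4

Answer: 10.0.0.2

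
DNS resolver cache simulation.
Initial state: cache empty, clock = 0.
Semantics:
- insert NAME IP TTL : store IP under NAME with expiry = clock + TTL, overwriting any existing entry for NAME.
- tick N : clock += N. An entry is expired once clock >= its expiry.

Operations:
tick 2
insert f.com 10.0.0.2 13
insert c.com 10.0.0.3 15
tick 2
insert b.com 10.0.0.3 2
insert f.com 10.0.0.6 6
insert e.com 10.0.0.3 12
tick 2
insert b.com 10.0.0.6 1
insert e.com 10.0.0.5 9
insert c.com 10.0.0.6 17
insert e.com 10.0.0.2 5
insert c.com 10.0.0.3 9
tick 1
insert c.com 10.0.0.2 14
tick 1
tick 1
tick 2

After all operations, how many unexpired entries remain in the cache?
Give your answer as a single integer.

Op 1: tick 2 -> clock=2.
Op 2: insert f.com -> 10.0.0.2 (expiry=2+13=15). clock=2
Op 3: insert c.com -> 10.0.0.3 (expiry=2+15=17). clock=2
Op 4: tick 2 -> clock=4.
Op 5: insert b.com -> 10.0.0.3 (expiry=4+2=6). clock=4
Op 6: insert f.com -> 10.0.0.6 (expiry=4+6=10). clock=4
Op 7: insert e.com -> 10.0.0.3 (expiry=4+12=16). clock=4
Op 8: tick 2 -> clock=6. purged={b.com}
Op 9: insert b.com -> 10.0.0.6 (expiry=6+1=7). clock=6
Op 10: insert e.com -> 10.0.0.5 (expiry=6+9=15). clock=6
Op 11: insert c.com -> 10.0.0.6 (expiry=6+17=23). clock=6
Op 12: insert e.com -> 10.0.0.2 (expiry=6+5=11). clock=6
Op 13: insert c.com -> 10.0.0.3 (expiry=6+9=15). clock=6
Op 14: tick 1 -> clock=7. purged={b.com}
Op 15: insert c.com -> 10.0.0.2 (expiry=7+14=21). clock=7
Op 16: tick 1 -> clock=8.
Op 17: tick 1 -> clock=9.
Op 18: tick 2 -> clock=11. purged={e.com,f.com}
Final cache (unexpired): {c.com} -> size=1

Answer: 1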